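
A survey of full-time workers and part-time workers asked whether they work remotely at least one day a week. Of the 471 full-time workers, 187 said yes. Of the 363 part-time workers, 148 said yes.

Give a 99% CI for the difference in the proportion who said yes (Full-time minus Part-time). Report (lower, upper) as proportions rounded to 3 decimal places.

(-0.099, 0.078)

Sample proportions: 187/471 = 0.3970, 148/363 = 0.4077.
Each SE is √(p̂(1−p̂)/n): √(0.3970·0.6030/471) = 0.02254 and √(0.4077·0.5923/363) = 0.02579.
SE(p̂₁ − p̂₂) = √(SE₁² + SE₂²) = √(0.0005080516 + 0.0006651241) = 0.03425, since the two samples are independent.
At 99% confidence z* = 2.576; margin = 2.576 × 0.03425 = 0.08823.
The difference is 0.3970 − 0.4077 = -0.0107, so the interval is -0.0107 ± 0.08823 = (-0.099, 0.078).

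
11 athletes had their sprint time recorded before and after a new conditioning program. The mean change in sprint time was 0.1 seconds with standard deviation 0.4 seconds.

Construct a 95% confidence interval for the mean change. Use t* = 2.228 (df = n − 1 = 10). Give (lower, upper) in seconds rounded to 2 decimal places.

Paired design: SE = s_d/√n = 0.4/√11 = 0.1206.
t* = 2.228; margin of error = 2.228 × 0.1206 = 0.2687.
0.1 ± 0.2687 → (-0.17, 0.37).

(-0.17, 0.37)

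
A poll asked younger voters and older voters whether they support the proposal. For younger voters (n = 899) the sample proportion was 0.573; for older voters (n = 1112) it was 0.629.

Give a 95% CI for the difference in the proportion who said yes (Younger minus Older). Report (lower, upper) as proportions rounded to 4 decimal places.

(-0.0990, -0.0130)

Each SE is √(p̂(1−p̂)/n): √(0.5730·0.4270/899) = 0.01650 and √(0.6290·0.3710/1112) = 0.01449.
SE(p̂₁ − p̂₂) = √(SE₁² + SE₂²) = √(0.00027225 + 0.0002099601) = 0.02196, since the two samples are independent.
At 95% confidence z* = 1.960; margin = 1.960 × 0.02196 = 0.04304.
The difference is 0.5730 − 0.6290 = -0.0560, so the interval is -0.0560 ± 0.04304 = (-0.0990, -0.0130).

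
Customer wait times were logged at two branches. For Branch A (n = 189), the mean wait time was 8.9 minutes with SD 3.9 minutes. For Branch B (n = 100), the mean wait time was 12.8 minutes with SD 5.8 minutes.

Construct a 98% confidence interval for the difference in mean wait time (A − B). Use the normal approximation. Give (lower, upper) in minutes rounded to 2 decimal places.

(-5.40, -2.40)

SE₁ = s₁/√n₁ = 3.9/√189 = 0.2837; SE₂ = 5.8/√100 = 0.5800.
Independent samples, unequal variances: SE_diff = √(SE₁² + SE₂²) = √(0.08048569 + 0.3364) = 0.6457.
z* = 2.326, so margin of error = 2.326 × 0.6457 = 1.5019.
Difference in means = 8.9 − 12.8 = -3.9000.
-3.9000 ± 1.5019 → (-5.40, -2.40).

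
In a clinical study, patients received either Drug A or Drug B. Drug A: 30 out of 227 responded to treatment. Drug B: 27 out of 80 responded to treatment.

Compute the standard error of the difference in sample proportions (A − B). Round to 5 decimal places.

Sample proportions: 30/227 = 0.1322, 27/80 = 0.3375.
Each SE is √(p̂(1−p̂)/n): √(0.1322·0.8678/227) = 0.02248 and √(0.3375·0.6625/80) = 0.05287.
SE(p̂₁ − p̂₂) = √(SE₁² + SE₂²) = √(0.0005053504 + 0.0027952369) = 0.05745, since the two samples are independent.

0.05745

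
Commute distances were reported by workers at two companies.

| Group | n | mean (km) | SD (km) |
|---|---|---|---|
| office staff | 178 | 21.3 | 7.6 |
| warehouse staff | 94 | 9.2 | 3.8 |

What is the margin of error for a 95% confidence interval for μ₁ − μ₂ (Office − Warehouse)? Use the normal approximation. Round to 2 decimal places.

1.36

Per-group SEs: s₁/√n₁ = 7.6/√178 = 0.5696, s₂/√n₂ = 3.8/√94 = 0.3919.
Unpooled SE of the difference: √(0.32444416 + 0.15358561) = 0.6914.
Margin of error = z* · SE = 1.960 × 0.6914 = 1.3551.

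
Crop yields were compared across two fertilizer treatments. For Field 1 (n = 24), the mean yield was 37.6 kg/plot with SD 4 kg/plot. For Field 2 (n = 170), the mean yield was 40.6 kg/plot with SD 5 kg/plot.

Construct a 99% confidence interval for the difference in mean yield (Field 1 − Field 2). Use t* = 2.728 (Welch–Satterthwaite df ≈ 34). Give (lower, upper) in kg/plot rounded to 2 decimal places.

Per-group SEs: s₁/√n₁ = 4/√24 = 0.8165, s₂/√n₂ = 5/√170 = 0.3835.
Unpooled SE of the difference: √(0.66667225 + 0.14707225) = 0.9021.
Margin of error = t* · SE = 2.728 × 0.9021 = 2.4609.
x̄₁ − x̄₂ = 37.6 − 40.6 = -3.0000.
CI: -3.0000 ± 2.4609 = (-5.46, -0.54).

(-5.46, -0.54)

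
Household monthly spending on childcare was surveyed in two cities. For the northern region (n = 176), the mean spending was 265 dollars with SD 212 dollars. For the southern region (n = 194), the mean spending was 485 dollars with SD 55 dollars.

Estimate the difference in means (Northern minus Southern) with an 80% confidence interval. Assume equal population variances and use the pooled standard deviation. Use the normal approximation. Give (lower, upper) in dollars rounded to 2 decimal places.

Pooled variance s_p² = [175·212² + 193·55²] / (176+194−2) = 22959.3071, so s_p = 151.5233.
SE_diff = s_p·√(1/n₁ + 1/n₂) = 151.5233·√(1/176 + 1/194) = 15.7733.
z* = 1.282; margin = 1.282 × 15.7733 = 20.2214.
Difference = 265 − 485 = -220.0000.
-220.0000 ± 20.2214 → (-240.22, -199.78).

(-240.22, -199.78)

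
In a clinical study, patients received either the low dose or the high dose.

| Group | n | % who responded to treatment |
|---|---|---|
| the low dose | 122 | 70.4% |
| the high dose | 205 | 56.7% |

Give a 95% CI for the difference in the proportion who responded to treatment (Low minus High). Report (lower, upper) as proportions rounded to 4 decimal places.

Each SE is √(p̂(1−p̂)/n): √(0.7040·0.2960/122) = 0.04133 and √(0.5670·0.4330/205) = 0.03461.
SE(p̂₁ − p̂₂) = √(SE₁² + SE₂²) = √(0.0017081689 + 0.0011978521) = 0.05391, since the two samples are independent.
At 95% confidence z* = 1.960; margin = 1.960 × 0.05391 = 0.10566.
The difference is 0.7040 − 0.5670 = 0.1370, so the interval is 0.1370 ± 0.10566 = (0.0313, 0.2427).

(0.0313, 0.2427)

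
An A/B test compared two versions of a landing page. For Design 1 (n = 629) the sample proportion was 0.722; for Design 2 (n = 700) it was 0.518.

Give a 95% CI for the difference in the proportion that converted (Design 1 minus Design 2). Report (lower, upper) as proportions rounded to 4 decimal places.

Each SE is √(p̂(1−p̂)/n): √(0.7220·0.2780/629) = 0.01786 and √(0.5180·0.4820/700) = 0.01889.
SE(p̂₁ − p̂₂) = √(SE₁² + SE₂²) = √(0.0003189796 + 0.0003568321) = 0.02600, since the two samples are independent.
At 95% confidence z* = 1.960; margin = 1.960 × 0.02600 = 0.05096.
The difference is 0.7220 − 0.5180 = 0.2040, so the interval is 0.2040 ± 0.05096 = (0.1530, 0.2550).

(0.1530, 0.2550)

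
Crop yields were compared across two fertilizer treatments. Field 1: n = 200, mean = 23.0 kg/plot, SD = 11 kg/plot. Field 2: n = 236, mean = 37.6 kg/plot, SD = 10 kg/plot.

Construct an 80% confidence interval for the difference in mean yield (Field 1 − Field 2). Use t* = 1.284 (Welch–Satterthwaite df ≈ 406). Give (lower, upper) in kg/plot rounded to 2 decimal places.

SE₁ = s₁/√n₁ = 11/√200 = 0.7778; SE₂ = 10/√236 = 0.6509.
Independent samples, unequal variances: SE_diff = √(SE₁² + SE₂²) = √(0.60497284 + 0.42367081) = 1.0142.
t* = 1.284, so margin of error = 1.284 × 1.0142 = 1.3022.
Difference in means = 23.0 − 37.6 = -14.6000.
-14.6000 ± 1.3022 → (-15.90, -13.30).

(-15.90, -13.30)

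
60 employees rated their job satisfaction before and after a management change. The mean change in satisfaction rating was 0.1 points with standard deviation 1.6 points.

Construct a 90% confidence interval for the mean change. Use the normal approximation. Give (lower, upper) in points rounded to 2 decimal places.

(-0.24, 0.44)

Paired design: SE = s_d/√n = 1.6/√60 = 0.2066.
z* = 1.645; margin of error = 1.645 × 0.2066 = 0.3399.
0.1 ± 0.3399 → (-0.24, 0.44).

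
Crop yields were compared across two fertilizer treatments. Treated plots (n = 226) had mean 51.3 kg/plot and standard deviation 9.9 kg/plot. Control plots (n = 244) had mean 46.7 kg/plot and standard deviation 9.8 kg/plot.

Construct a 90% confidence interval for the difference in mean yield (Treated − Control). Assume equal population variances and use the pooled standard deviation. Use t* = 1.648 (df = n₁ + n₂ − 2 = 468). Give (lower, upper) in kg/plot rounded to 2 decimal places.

s_p = √[((n₁−1)s₁² + (n₂−1)s₂²)/(n₁+n₂−2)] = √[(225·9.9² + 243·9.8²)/468] = 9.8482.
SE = 9.8482·√(1/226 + 1/244) = 0.9092.
With t* = 1.648, margin = 1.648 × 0.9092 = 1.4984.
x̄₁ − x̄₂ = 51.3 − 46.7 = 4.6000; interval 4.6000 ± 1.4984 = (3.10, 6.10).

(3.10, 6.10)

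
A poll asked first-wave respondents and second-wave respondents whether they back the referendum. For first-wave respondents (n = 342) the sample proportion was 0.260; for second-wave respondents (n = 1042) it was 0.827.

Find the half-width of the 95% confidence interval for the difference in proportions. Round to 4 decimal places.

0.0519

SE₁ = √(p̂₁(1−p̂₁)/n₁) = √(0.2600·0.7400/342) = 0.02372; SE₂ = √(0.8270·0.1730/1042) = 0.01172.
Independent samples: SE of the difference = √(SE₁² + SE₂²) = √(0.0005626384 + 0.0001373584) = 0.02646.
z* for 95% confidence is 1.960, so the margin of error is 1.960 × 0.02646 = 0.05186.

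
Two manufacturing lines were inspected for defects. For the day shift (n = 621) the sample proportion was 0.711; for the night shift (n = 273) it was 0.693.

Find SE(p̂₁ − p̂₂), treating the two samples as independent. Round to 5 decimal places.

Each SE is √(p̂(1−p̂)/n): √(0.7110·0.2890/621) = 0.01819 and √(0.6930·0.3070/273) = 0.02792.
SE(p̂₁ − p̂₂) = √(SE₁² + SE₂²) = √(0.0003308761 + 0.0007795264) = 0.03332, since the two samples are independent.

0.03332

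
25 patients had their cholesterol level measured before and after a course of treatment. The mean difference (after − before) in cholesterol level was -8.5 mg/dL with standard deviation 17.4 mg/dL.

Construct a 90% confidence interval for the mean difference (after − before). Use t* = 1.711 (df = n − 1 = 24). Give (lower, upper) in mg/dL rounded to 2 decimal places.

(-14.45, -2.55)

This is a matched-pairs design, so SE = s_d/√n = 17.4/√25 = 3.4800.
Margin = 1.711 × 3.4800 = 5.9543; the interval is -8.5 ± 5.9543 = (-14.45, -2.55).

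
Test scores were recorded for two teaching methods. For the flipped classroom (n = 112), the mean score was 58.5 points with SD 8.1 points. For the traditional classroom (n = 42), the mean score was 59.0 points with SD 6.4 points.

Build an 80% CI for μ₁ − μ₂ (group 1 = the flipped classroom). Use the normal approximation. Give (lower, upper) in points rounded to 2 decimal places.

(-2.10, 1.10)

Per-group SEs: s₁/√n₁ = 8.1/√112 = 0.7654, s₂/√n₂ = 6.4/√42 = 0.9875.
Unpooled SE of the difference: √(0.58583716 + 0.97515625) = 1.2494.
Margin of error = z* · SE = 1.282 × 1.2494 = 1.6017.
x̄₁ − x̄₂ = 58.5 − 59.0 = -0.5000.
CI: -0.5000 ± 1.6017 = (-2.10, 1.10).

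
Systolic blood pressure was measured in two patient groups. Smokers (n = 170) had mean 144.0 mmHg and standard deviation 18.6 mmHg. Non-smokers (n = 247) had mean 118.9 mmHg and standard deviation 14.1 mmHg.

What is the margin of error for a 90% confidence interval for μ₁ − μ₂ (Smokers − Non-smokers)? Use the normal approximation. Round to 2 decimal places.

2.77

SE₁ = s₁/√n₁ = 18.6/√170 = 1.4266; SE₂ = 14.1/√247 = 0.8972.
Independent samples, unequal variances: SE_diff = √(SE₁² + SE₂²) = √(2.03518756 + 0.80496784) = 1.6853.
z* = 1.645, so margin of error = 1.645 × 1.6853 = 2.7723.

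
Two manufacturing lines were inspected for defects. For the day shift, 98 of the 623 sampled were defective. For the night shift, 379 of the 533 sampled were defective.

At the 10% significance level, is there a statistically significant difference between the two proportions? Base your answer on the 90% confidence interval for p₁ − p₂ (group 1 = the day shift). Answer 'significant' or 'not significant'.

significant

First, p̂₁ = 98/623 = 0.1573; p̂₂ = 379/533 = 0.7111.
The two standard errors are √(0.1573×0.8427/623) = 0.01459 and √(0.7111×0.2889/533) = 0.01963.
Because the samples are independent, SE_diff = √(0.01459² + 0.01963²) = 0.02446.
Using z* = 1.645 for 90%, ME = 1.645 × 0.02446 = 0.04024.
p̂₁ − p̂₂ = -0.5538; interval -0.5538 ± 0.04024 gives (-0.59404, -0.51356).
The interval (-0.59404, -0.51356) does not contain 0, so the difference is significant.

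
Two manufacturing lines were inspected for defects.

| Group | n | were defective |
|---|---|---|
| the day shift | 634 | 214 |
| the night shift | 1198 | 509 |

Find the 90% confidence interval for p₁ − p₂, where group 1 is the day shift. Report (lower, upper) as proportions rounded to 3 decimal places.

(-0.126, -0.049)

Sample proportions: 214/634 = 0.3375, 509/1198 = 0.4249.
Each SE is √(p̂(1−p̂)/n): √(0.3375·0.6625/634) = 0.01878 and √(0.4249·0.5751/1198) = 0.01428.
SE(p̂₁ − p̂₂) = √(SE₁² + SE₂²) = √(0.0003526884 + 0.0002039184) = 0.02359, since the two samples are independent.
At 90% confidence z* = 1.645; margin = 1.645 × 0.02359 = 0.03881.
The difference is 0.3375 − 0.4249 = -0.0874, so the interval is -0.0874 ± 0.03881 = (-0.126, -0.049).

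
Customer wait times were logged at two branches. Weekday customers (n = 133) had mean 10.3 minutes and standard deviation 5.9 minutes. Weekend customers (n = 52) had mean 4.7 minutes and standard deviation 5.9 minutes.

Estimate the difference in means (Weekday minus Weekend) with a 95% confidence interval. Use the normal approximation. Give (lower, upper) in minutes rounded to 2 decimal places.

SE₁ = s₁/√n₁ = 5.9/√133 = 0.5116; SE₂ = 5.9/√52 = 0.8182.
Independent samples, unequal variances: SE_diff = √(SE₁² + SE₂²) = √(0.26173456 + 0.66945124) = 0.9650.
z* = 1.960, so margin of error = 1.960 × 0.9650 = 1.8914.
Difference in means = 10.3 − 4.7 = 5.6000.
5.6000 ± 1.8914 → (3.71, 7.49).

(3.71, 7.49)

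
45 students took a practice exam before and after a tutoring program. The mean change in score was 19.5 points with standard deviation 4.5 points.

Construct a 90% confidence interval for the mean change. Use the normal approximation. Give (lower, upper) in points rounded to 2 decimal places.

This is a matched-pairs design, so SE = s_d/√n = 4.5/√45 = 0.6708.
Margin = 1.645 × 0.6708 = 1.1035; the interval is 19.5 ± 1.1035 = (18.40, 20.60).

(18.40, 20.60)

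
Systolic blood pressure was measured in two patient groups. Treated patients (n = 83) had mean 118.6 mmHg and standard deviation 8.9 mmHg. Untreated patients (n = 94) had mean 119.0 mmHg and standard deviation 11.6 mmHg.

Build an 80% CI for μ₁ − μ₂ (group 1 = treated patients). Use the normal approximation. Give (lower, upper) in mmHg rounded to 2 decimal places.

SE₁ = s₁/√n₁ = 8.9/√83 = 0.9769; SE₂ = 11.6/√94 = 1.1964.
Independent samples, unequal variances: SE_diff = √(SE₁² + SE₂²) = √(0.95433361 + 1.43137296) = 1.5446.
z* = 1.282, so margin of error = 1.282 × 1.5446 = 1.9802.
Difference in means = 118.6 − 119.0 = -0.4000.
-0.4000 ± 1.9802 → (-2.38, 1.58).

(-2.38, 1.58)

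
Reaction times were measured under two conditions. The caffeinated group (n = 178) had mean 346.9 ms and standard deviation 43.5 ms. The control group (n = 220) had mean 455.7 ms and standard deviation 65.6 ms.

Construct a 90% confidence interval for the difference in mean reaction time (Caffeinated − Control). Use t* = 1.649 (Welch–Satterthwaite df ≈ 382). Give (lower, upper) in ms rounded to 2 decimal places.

SE₁ = s₁/√n₁ = 43.5/√178 = 3.2605; SE₂ = 65.6/√220 = 4.4228.
Independent samples, unequal variances: SE_diff = √(SE₁² + SE₂²) = √(10.63086025 + 19.56115984) = 5.4947.
t* = 1.649, so margin of error = 1.649 × 5.4947 = 9.0608.
Difference in means = 346.9 − 455.7 = -108.8000.
-108.8000 ± 9.0608 → (-117.86, -99.74).

(-117.86, -99.74)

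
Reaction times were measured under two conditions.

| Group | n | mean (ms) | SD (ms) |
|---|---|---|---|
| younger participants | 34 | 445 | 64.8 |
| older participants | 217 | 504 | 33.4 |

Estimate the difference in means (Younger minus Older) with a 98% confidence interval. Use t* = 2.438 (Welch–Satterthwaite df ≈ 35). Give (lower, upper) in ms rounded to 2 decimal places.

SE₁ = s₁/√n₁ = 64.8/√34 = 11.1131; SE₂ = 33.4/√217 = 2.2673.
Independent samples, unequal variances: SE_diff = √(SE₁² + SE₂²) = √(123.50099161 + 5.14064929) = 11.3420.
t* = 2.438, so margin of error = 2.438 × 11.3420 = 27.6518.
Difference in means = 445 − 504 = -59.0000.
-59.0000 ± 27.6518 → (-86.65, -31.35).

(-86.65, -31.35)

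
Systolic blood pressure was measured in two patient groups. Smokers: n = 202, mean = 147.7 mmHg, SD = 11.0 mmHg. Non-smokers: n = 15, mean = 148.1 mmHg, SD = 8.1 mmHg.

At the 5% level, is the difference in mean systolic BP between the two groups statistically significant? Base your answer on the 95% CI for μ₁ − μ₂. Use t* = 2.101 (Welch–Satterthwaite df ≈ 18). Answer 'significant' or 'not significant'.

not significant

Standard errors of each mean: 11.0/√202 = 0.7740 and 8.1/√15 = 2.0914.
SE(x̄₁ − x̄₂) = √(0.7740² + 2.0914²) = 2.2300 for independent samples with unequal variances.
With t* = 2.101, the margin is 2.101 × 2.2300 = 4.6852.
x̄₁ − x̄₂ = 147.7 − 148.1 = -0.4000; the interval is -0.4000 ± 4.6852 = (-5.0852, 4.2852).
The interval (-5.0852, 4.2852) contains 0, so the difference is not significant.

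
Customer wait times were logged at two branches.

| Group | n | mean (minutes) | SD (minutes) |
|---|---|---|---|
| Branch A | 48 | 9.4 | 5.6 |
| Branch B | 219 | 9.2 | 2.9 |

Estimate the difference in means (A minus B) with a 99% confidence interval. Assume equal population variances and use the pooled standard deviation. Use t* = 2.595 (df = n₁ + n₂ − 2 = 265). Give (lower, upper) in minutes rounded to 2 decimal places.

s_p = √[((n₁−1)s₁² + (n₂−1)s₂²)/(n₁+n₂−2)] = √[(47·5.6² + 218·2.9²)/265] = 3.5328.
SE = 3.5328·√(1/48 + 1/219) = 0.5630.
With t* = 2.595, margin = 2.595 × 0.5630 = 1.4610.
x̄₁ − x̄₂ = 9.4 − 9.2 = 0.2000; interval 0.2000 ± 1.4610 = (-1.26, 1.66).

(-1.26, 1.66)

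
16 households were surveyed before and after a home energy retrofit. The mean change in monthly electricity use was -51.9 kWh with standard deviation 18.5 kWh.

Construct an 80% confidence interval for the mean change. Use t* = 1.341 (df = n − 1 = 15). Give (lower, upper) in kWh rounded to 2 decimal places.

(-58.10, -45.70)

This is a matched-pairs design, so SE = s_d/√n = 18.5/√16 = 4.6250.
Margin = 1.341 × 4.6250 = 6.2021; the interval is -51.9 ± 6.2021 = (-58.10, -45.70).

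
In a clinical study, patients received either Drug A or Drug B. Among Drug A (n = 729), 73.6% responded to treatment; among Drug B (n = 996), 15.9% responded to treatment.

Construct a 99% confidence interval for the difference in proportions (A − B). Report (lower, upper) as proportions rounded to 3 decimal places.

(0.525, 0.629)

The two standard errors are √(0.7360×0.2640/729) = 0.01633 and √(0.1590×0.8410/996) = 0.01159.
Because the samples are independent, SE_diff = √(0.01633² + 0.01159²) = 0.02002.
Using z* = 2.576 for 99%, ME = 2.576 × 0.02002 = 0.05157.
p̂₁ − p̂₂ = 0.5770; interval 0.5770 ± 0.05157 gives (0.525, 0.629).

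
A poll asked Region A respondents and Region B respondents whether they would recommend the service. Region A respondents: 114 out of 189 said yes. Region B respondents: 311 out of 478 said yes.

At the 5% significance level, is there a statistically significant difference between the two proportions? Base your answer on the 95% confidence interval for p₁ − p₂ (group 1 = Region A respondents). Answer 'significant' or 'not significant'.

p̂₁ = 114/189 = 0.6032 and p̂₂ = 311/478 = 0.6506.
SE₁ = √(p̂₁(1−p̂₁)/n₁) = √(0.6032·0.3968/189) = 0.03559; SE₂ = √(0.6506·0.3494/478) = 0.02181.
Independent samples: SE of the difference = √(SE₁² + SE₂²) = √(0.0012666481 + 0.0004756761) = 0.04174.
z* for 95% confidence is 1.960, so the margin of error is 1.960 × 0.04174 = 0.08181.
Point estimate p̂₁ − p̂₂ = 0.6032 − 0.6506 = -0.0474.
-0.0474 ± 0.08181 → (-0.12921, 0.03441).
The interval (-0.12921, 0.03441) contains 0, so the difference is not significant.

not significant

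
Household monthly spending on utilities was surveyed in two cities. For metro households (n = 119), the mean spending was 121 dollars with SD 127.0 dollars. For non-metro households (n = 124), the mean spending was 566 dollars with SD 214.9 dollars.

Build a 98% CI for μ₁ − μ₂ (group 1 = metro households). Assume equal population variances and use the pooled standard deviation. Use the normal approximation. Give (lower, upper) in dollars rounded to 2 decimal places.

(-497.95, -392.05)

Pooled variance s_p² = [118·127.0² + 123·214.9²] / (119+124−2) = 31467.2582, so s_p = 177.3901.
SE_diff = s_p·√(1/n₁ + 1/n₂) = 177.3901·√(1/119 + 1/124) = 22.7640.
z* = 2.326; margin = 2.326 × 22.7640 = 52.9491.
Difference = 121 − 566 = -445.0000.
-445.0000 ± 52.9491 → (-497.95, -392.05).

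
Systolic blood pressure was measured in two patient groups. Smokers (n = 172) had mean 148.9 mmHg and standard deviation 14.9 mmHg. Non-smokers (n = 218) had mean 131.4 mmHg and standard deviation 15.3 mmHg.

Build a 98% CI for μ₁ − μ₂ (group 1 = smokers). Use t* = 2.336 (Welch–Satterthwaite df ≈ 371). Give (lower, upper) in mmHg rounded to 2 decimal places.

Per-group SEs: s₁/√n₁ = 14.9/√172 = 1.1361, s₂/√n₂ = 15.3/√218 = 1.0362.
Unpooled SE of the difference: √(1.29072321 + 1.07371044) = 1.5377.
Margin of error = t* · SE = 2.336 × 1.5377 = 3.5921.
x̄₁ − x̄₂ = 148.9 − 131.4 = 17.5000.
CI: 17.5000 ± 3.5921 = (13.91, 21.09).

(13.91, 21.09)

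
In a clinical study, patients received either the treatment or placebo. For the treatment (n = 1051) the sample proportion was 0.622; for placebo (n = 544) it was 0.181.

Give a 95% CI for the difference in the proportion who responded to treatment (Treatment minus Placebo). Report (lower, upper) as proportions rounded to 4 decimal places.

Each SE is √(p̂(1−p̂)/n): √(0.6220·0.3780/1051) = 0.01496 and √(0.1810·0.8190/544) = 0.01651.
SE(p̂₁ − p̂₂) = √(SE₁² + SE₂²) = √(0.0002238016 + 0.0002725801) = 0.02228, since the two samples are independent.
At 95% confidence z* = 1.960; margin = 1.960 × 0.02228 = 0.04367.
The difference is 0.6220 − 0.1810 = 0.4410, so the interval is 0.4410 ± 0.04367 = (0.3973, 0.4847).

(0.3973, 0.4847)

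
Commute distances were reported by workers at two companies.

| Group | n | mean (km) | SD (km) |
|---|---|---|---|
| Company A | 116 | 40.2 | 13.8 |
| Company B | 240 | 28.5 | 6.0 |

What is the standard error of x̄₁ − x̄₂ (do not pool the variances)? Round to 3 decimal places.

1.339

Standard errors of each mean: 13.8/√116 = 1.2813 and 6.0/√240 = 0.3873.
SE(x̄₁ − x̄₂) = √(1.2813² + 0.3873²) = 1.3386 for independent samples with unequal variances.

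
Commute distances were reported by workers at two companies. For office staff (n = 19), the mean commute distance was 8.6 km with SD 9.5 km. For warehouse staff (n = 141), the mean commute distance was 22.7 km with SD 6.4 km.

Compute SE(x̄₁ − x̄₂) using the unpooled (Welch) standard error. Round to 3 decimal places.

2.245

SE₁ = s₁/√n₁ = 9.5/√19 = 2.1794; SE₂ = 6.4/√141 = 0.5390.
Independent samples, unequal variances: SE_diff = √(SE₁² + SE₂²) = √(4.74978436 + 0.290521) = 2.2451.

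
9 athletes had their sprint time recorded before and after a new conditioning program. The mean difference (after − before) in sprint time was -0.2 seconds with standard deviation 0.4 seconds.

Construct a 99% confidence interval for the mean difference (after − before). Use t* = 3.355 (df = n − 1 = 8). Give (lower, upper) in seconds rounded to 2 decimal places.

(-0.65, 0.25)

This is a matched-pairs design, so SE = s_d/√n = 0.4/√9 = 0.1333.
Margin = 3.355 × 0.1333 = 0.4472; the interval is -0.2 ± 0.4472 = (-0.65, 0.25).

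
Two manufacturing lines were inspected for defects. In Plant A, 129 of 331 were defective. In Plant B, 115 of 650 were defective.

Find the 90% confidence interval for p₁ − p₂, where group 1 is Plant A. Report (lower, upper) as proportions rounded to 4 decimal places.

First, p̂₁ = 129/331 = 0.3897; p̂₂ = 115/650 = 0.1769.
The two standard errors are √(0.3897×0.6103/331) = 0.02681 and √(0.1769×0.8231/650) = 0.01497.
Because the samples are independent, SE_diff = √(0.02681² + 0.01497²) = 0.03071.
Using z* = 1.645 for 90%, ME = 1.645 × 0.03071 = 0.05052.
p̂₁ − p̂₂ = 0.2128; interval 0.2128 ± 0.05052 gives (0.1623, 0.2633).

(0.1623, 0.2633)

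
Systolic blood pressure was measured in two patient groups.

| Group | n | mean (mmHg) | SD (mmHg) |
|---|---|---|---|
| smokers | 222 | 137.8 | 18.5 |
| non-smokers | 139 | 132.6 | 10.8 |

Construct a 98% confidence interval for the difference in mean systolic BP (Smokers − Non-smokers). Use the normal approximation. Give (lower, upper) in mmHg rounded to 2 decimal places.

(1.61, 8.79)

Per-group SEs: s₁/√n₁ = 18.5/√222 = 1.2416, s₂/√n₂ = 10.8/√139 = 0.9160.
Unpooled SE of the difference: √(1.54157056 + 0.839056) = 1.5429.
Margin of error = z* · SE = 2.326 × 1.5429 = 3.5888.
x̄₁ − x̄₂ = 137.8 − 132.6 = 5.2000.
CI: 5.2000 ± 3.5888 = (1.61, 8.79).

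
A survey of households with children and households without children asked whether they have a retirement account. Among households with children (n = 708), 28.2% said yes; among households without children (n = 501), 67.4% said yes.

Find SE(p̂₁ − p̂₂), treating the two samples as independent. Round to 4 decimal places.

Each SE is √(p̂(1−p̂)/n): √(0.2820·0.7180/708) = 0.01691 and √(0.6740·0.3260/501) = 0.02094.
SE(p̂₁ − p̂₂) = √(SE₁² + SE₂²) = √(0.0002859481 + 0.0004384836) = 0.02692, since the two samples are independent.

0.0269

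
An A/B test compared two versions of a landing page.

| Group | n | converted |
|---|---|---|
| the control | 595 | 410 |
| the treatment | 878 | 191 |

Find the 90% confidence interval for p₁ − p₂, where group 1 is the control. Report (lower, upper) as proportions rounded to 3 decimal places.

p̂₁ = 410/595 = 0.6891 and p̂₂ = 191/878 = 0.2175.
SE₁ = √(p̂₁(1−p̂₁)/n₁) = √(0.6891·0.3109/595) = 0.01898; SE₂ = √(0.2175·0.7825/878) = 0.01392.
Independent samples: SE of the difference = √(SE₁² + SE₂²) = √(0.0003602404 + 0.0001937664) = 0.02354.
z* for 90% confidence is 1.645, so the margin of error is 1.645 × 0.02354 = 0.03872.
Point estimate p̂₁ − p̂₂ = 0.6891 − 0.2175 = 0.4716.
0.4716 ± 0.03872 → (0.433, 0.510).

(0.433, 0.510)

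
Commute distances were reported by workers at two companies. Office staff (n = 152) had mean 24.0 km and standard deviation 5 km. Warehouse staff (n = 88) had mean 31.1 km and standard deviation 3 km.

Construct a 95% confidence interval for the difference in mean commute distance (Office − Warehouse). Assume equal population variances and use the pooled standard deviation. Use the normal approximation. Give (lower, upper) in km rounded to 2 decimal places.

(-8.25, -5.95)

Pooled variance s_p² = [151·5² + 87·3²] / (152+88−2) = 19.1513, so s_p = 4.3762.
SE_diff = s_p·√(1/n₁ + 1/n₂) = 4.3762·√(1/152 + 1/88) = 0.5862.
z* = 1.960; margin = 1.960 × 0.5862 = 1.1490.
Difference = 24.0 − 31.1 = -7.1000.
-7.1000 ± 1.1490 → (-8.25, -5.95).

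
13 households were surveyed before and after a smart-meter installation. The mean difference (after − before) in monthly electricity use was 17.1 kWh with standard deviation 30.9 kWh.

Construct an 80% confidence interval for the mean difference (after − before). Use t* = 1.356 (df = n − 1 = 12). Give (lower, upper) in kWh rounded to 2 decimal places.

This is a matched-pairs design, so SE = s_d/√n = 30.9/√13 = 8.5701.
Margin = 1.356 × 8.5701 = 11.6211; the interval is 17.1 ± 11.6211 = (5.48, 28.72).

(5.48, 28.72)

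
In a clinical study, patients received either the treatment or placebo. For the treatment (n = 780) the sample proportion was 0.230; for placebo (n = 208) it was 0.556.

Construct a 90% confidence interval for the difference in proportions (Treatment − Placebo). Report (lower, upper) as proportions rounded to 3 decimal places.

Each SE is √(p̂(1−p̂)/n): √(0.2300·0.7700/780) = 0.01507 and √(0.5560·0.4440/208) = 0.03445.
SE(p̂₁ − p̂₂) = √(SE₁² + SE₂²) = √(0.0002271049 + 0.0011868025) = 0.03760, since the two samples are independent.
At 90% confidence z* = 1.645; margin = 1.645 × 0.03760 = 0.06185.
The difference is 0.2300 − 0.5560 = -0.3260, so the interval is -0.3260 ± 0.06185 = (-0.388, -0.264).

(-0.388, -0.264)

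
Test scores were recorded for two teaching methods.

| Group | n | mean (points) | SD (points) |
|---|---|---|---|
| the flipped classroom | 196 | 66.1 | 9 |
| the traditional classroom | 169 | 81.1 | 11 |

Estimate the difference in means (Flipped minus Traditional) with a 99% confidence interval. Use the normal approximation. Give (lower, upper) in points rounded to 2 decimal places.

SE₁ = s₁/√n₁ = 9/√196 = 0.6429; SE₂ = 11/√169 = 0.8462.
Independent samples, unequal variances: SE_diff = √(SE₁² + SE₂²) = √(0.41332041 + 0.71605444) = 1.0627.
z* = 2.576, so margin of error = 2.576 × 1.0627 = 2.7375.
Difference in means = 66.1 − 81.1 = -15.0000.
-15.0000 ± 2.7375 → (-17.74, -12.26).

(-17.74, -12.26)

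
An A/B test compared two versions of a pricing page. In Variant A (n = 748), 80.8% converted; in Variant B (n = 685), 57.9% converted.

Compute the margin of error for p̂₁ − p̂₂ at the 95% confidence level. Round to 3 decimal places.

SE₁ = √(p̂₁(1−p̂₁)/n₁) = √(0.8080·0.1920/748) = 0.01440; SE₂ = √(0.5790·0.4210/685) = 0.01886.
Independent samples: SE of the difference = √(SE₁² + SE₂²) = √(0.00020736 + 0.0003556996) = 0.02373.
z* for 95% confidence is 1.960, so the margin of error is 1.960 × 0.02373 = 0.04651.

0.047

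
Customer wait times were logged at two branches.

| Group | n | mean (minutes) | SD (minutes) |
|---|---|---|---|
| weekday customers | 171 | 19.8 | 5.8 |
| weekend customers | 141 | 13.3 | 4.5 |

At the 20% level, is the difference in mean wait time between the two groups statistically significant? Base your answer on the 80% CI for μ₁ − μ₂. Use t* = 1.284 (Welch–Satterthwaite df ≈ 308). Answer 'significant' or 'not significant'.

Per-group SEs: s₁/√n₁ = 5.8/√171 = 0.4435, s₂/√n₂ = 4.5/√141 = 0.3790.
Unpooled SE of the difference: √(0.19669225 + 0.143641) = 0.5834.
Margin of error = t* · SE = 1.284 × 0.5834 = 0.7491.
x̄₁ − x̄₂ = 19.8 − 13.3 = 6.5000.
CI: 6.5000 ± 0.7491 = (5.7509, 7.2491).
The interval (5.7509, 7.2491) does not contain 0, so the difference is significant.

significant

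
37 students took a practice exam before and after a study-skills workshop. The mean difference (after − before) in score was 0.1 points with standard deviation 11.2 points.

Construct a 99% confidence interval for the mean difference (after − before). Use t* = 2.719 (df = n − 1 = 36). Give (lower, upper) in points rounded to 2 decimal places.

(-4.91, 5.11)

This is a matched-pairs design, so SE = s_d/√n = 11.2/√37 = 1.8413.
Margin = 2.719 × 1.8413 = 5.0065; the interval is 0.1 ± 5.0065 = (-4.91, 5.11).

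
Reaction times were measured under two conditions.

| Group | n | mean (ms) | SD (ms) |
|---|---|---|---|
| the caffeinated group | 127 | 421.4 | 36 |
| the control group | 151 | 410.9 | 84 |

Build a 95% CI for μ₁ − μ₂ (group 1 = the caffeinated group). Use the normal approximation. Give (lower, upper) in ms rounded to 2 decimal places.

Per-group SEs: s₁/√n₁ = 36/√127 = 3.1945, s₂/√n₂ = 84/√151 = 6.8358.
Unpooled SE of the difference: √(10.20483025 + 46.72816164) = 7.5454.
Margin of error = z* · SE = 1.960 × 7.5454 = 14.7890.
x̄₁ − x̄₂ = 421.4 − 410.9 = 10.5000.
CI: 10.5000 ± 14.7890 = (-4.29, 25.29).

(-4.29, 25.29)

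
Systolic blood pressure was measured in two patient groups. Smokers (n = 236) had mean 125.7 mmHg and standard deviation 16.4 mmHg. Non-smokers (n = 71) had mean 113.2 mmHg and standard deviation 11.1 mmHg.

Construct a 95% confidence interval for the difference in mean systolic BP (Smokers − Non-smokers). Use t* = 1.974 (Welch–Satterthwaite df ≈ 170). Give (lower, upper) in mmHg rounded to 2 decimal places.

Standard errors of each mean: 16.4/√236 = 1.0675 and 11.1/√71 = 1.3173.
SE(x̄₁ − x̄₂) = √(1.0675² + 1.3173²) = 1.6955 for independent samples with unequal variances.
With t* = 1.974, the margin is 1.974 × 1.6955 = 3.3469.
x̄₁ − x̄₂ = 125.7 − 113.2 = 12.5000; the interval is 12.5000 ± 3.3469 = (9.15, 15.85).

(9.15, 15.85)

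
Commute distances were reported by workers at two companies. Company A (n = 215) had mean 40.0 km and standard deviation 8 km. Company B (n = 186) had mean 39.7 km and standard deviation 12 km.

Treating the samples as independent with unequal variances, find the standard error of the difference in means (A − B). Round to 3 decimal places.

1.035

SE₁ = s₁/√n₁ = 8/√215 = 0.5456; SE₂ = 12/√186 = 0.8799.
Independent samples, unequal variances: SE_diff = √(SE₁² + SE₂²) = √(0.29767936 + 0.77422401) = 1.0353.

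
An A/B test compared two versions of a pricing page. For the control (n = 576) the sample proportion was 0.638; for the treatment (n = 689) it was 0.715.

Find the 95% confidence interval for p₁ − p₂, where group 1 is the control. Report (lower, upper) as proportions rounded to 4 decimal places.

The two standard errors are √(0.6380×0.3620/576) = 0.02002 and √(0.7150×0.2850/689) = 0.01720.
Because the samples are independent, SE_diff = √(0.02002² + 0.01720²) = 0.02639.
Using z* = 1.960 for 95%, ME = 1.960 × 0.02639 = 0.05172.
p̂₁ − p̂₂ = -0.0770; interval -0.0770 ± 0.05172 gives (-0.1287, -0.0253).

(-0.1287, -0.0253)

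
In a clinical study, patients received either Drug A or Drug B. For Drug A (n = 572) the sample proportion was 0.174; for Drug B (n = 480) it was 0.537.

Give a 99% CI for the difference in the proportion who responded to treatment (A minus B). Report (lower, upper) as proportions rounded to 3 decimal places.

(-0.434, -0.292)

The two standard errors are √(0.1740×0.8260/572) = 0.01585 and √(0.5370×0.4630/480) = 0.02276.
Because the samples are independent, SE_diff = √(0.01585² + 0.02276²) = 0.02774.
Using z* = 2.576 for 99%, ME = 2.576 × 0.02774 = 0.07146.
p̂₁ − p̂₂ = -0.3630; interval -0.3630 ± 0.07146 gives (-0.434, -0.292).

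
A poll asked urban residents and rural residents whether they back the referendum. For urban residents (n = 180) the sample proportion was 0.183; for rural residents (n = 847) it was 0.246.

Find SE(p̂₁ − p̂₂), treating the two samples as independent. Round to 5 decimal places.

SE₁ = √(p̂₁(1−p̂₁)/n₁) = √(0.1830·0.8170/180) = 0.02882; SE₂ = √(0.2460·0.7540/847) = 0.01480.
Independent samples: SE of the difference = √(SE₁² + SE₂²) = √(0.0008305924 + 0.00021904) = 0.03240.

0.03240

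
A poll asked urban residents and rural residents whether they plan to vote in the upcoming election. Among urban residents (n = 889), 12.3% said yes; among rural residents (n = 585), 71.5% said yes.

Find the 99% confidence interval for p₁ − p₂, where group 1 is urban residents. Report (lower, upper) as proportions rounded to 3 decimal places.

(-0.648, -0.536)

Each SE is √(p̂(1−p̂)/n): √(0.1230·0.8770/889) = 0.01102 and √(0.7150·0.2850/585) = 0.01866.
SE(p̂₁ − p̂₂) = √(SE₁² + SE₂²) = √(0.0001214404 + 0.0003481956) = 0.02167, since the two samples are independent.
At 99% confidence z* = 2.576; margin = 2.576 × 0.02167 = 0.05582.
The difference is 0.1230 − 0.7150 = -0.5920, so the interval is -0.5920 ± 0.05582 = (-0.648, -0.536).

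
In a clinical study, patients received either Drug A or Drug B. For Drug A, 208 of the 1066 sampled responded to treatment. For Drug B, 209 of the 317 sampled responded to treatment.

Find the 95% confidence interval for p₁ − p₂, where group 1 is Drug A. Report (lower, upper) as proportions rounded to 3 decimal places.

First, p̂₁ = 208/1066 = 0.1951; p̂₂ = 209/317 = 0.6593.
The two standard errors are √(0.1951×0.8049/1066) = 0.01214 and √(0.6593×0.3407/317) = 0.02662.
Because the samples are independent, SE_diff = √(0.01214² + 0.02662²) = 0.02926.
Using z* = 1.960 for 95%, ME = 1.960 × 0.02926 = 0.05735.
p̂₁ − p̂₂ = -0.4642; interval -0.4642 ± 0.05735 gives (-0.522, -0.407).

(-0.522, -0.407)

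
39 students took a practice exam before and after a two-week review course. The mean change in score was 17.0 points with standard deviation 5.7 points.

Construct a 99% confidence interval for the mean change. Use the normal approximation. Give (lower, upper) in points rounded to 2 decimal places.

Paired design: SE = s_d/√n = 5.7/√39 = 0.9127.
z* = 2.576; margin of error = 2.576 × 0.9127 = 2.3511.
17.0 ± 2.3511 → (14.65, 19.35).

(14.65, 19.35)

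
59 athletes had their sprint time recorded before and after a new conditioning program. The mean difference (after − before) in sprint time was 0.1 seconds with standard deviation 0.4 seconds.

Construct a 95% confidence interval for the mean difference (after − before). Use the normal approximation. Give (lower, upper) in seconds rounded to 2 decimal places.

Paired design: SE = s_d/√n = 0.4/√59 = 0.0521.
z* = 1.960; margin of error = 1.960 × 0.0521 = 0.1021.
0.1 ± 0.1021 → (0.00, 0.20).

(0.00, 0.20)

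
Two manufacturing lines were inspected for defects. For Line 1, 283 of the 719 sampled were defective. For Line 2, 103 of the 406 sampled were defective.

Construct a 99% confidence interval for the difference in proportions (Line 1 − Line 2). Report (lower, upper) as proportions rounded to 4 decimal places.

(0.0671, 0.2127)

First, p̂₁ = 283/719 = 0.3936; p̂₂ = 103/406 = 0.2537.
The two standard errors are √(0.3936×0.6064/719) = 0.01822 and √(0.2537×0.7463/406) = 0.02160.
Because the samples are independent, SE_diff = √(0.01822² + 0.02160²) = 0.02826.
Using z* = 2.576 for 99%, ME = 2.576 × 0.02826 = 0.07280.
p̂₁ − p̂₂ = 0.1399; interval 0.1399 ± 0.07280 gives (0.0671, 0.2127).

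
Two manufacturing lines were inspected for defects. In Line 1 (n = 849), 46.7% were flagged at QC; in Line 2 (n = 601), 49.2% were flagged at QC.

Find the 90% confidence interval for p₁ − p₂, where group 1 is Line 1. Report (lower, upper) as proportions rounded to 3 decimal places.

(-0.069, 0.019)

The two standard errors are √(0.4670×0.5330/849) = 0.01712 and √(0.4920×0.5080/601) = 0.02039.
Because the samples are independent, SE_diff = √(0.01712² + 0.02039²) = 0.02662.
Using z* = 1.645 for 90%, ME = 1.645 × 0.02662 = 0.04379.
p̂₁ − p̂₂ = -0.0250; interval -0.0250 ± 0.04379 gives (-0.069, 0.019).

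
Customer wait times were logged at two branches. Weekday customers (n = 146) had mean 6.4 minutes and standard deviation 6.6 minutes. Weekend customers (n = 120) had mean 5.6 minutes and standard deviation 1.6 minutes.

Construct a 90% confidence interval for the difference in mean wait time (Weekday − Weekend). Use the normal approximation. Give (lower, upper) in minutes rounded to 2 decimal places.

SE₁ = s₁/√n₁ = 6.6/√146 = 0.5462; SE₂ = 1.6/√120 = 0.1461.
Independent samples, unequal variances: SE_diff = √(SE₁² + SE₂²) = √(0.29833444 + 0.02134521) = 0.5654.
z* = 1.645, so margin of error = 1.645 × 0.5654 = 0.9301.
Difference in means = 6.4 − 5.6 = 0.8000.
0.8000 ± 0.9301 → (-0.13, 1.73).

(-0.13, 1.73)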